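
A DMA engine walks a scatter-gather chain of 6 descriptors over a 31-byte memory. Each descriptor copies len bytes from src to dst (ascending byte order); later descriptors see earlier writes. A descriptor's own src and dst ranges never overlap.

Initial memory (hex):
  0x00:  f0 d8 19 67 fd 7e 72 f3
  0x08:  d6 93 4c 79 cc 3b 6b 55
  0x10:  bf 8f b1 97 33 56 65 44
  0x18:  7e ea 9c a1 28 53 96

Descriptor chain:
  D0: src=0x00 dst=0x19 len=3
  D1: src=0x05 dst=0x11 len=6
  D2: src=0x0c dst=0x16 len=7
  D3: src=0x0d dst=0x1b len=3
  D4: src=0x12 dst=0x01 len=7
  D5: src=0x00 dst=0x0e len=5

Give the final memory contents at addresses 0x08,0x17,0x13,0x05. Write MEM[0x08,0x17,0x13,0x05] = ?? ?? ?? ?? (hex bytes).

  after D0: wrote 3B at 0x19 = f0d819
  after D1: wrote 6B at 0x11 = 7e72f3d6934c
  after D2: wrote 7B at 0x16 = cc3b6b55bf7e72
  after D3: wrote 3B at 0x1b = 3b6b55
  after D4: wrote 7B at 0x01 = 72f3d693cc3b6b
  after D5: wrote 5B at 0x0e = f072f3d693
query mem[0x08]=0xd6, mem[0x17]=0x3b, mem[0x13]=0xf3, mem[0x05]=0xcc

MEM[0x08,0x17,0x13,0x05] = d6 3b f3 cc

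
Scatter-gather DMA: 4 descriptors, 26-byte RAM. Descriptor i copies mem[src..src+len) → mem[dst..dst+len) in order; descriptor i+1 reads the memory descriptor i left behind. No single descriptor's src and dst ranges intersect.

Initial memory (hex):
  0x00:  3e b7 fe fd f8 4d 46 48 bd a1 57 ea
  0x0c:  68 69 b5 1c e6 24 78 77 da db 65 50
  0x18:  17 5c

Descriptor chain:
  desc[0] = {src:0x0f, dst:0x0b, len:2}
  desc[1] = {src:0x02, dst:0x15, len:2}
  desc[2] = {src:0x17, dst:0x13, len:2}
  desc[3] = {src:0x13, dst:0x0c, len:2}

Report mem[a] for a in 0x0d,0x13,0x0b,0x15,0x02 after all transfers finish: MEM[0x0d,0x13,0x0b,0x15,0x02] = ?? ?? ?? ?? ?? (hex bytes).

MEM[0x0d,0x13,0x0b,0x15,0x02] = 17 50 1c fe fe

[0] 0x0f->0x0b len=2 : 1c e6
[1] 0x02->0x15 len=2 : fe fd
[2] 0x17->0x13 len=2 : 50 17
[3] 0x13->0x0c len=2 : 50 17
query mem[0x0d]=0x17, mem[0x13]=0x50, mem[0x0b]=0x1c, mem[0x15]=0xfe, mem[0x02]=0xfe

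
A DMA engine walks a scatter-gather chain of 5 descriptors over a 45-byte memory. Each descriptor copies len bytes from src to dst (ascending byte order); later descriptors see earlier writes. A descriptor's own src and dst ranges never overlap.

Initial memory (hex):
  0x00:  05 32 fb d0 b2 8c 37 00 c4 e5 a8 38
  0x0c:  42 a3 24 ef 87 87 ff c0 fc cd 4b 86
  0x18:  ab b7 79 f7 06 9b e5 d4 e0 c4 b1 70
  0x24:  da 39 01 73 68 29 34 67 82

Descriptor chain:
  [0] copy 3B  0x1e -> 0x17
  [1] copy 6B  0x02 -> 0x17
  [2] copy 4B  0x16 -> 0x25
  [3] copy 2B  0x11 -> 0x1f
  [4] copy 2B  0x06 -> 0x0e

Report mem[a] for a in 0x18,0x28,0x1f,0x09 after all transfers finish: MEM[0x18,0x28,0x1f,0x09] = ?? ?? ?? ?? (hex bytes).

MEM[0x18,0x28,0x1f,0x09] = d0 b2 87 e5

[0] 0x1e->0x17 len=3 : e5 d4 e0
[1] 0x02->0x17 len=6 : fb d0 b2 8c 37 00
[2] 0x16->0x25 len=4 : 4b fb d0 b2
[3] 0x11->0x1f len=2 : 87 ff
[4] 0x06->0x0e len=2 : 37 00
query mem[0x18]=0xd0, mem[0x28]=0xb2, mem[0x1f]=0x87, mem[0x09]=0xe5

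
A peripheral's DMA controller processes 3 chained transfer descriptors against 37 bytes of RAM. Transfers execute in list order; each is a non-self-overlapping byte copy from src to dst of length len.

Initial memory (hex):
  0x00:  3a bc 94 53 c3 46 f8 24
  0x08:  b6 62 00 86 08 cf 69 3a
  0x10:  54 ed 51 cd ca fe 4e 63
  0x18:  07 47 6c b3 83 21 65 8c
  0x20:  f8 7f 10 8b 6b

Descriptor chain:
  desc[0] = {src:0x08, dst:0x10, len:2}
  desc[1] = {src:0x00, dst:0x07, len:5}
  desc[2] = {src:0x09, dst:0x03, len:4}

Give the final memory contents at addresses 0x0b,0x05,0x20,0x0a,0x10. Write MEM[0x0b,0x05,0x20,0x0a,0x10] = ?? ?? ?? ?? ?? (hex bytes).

D0: mem[0x10..0x11] <- [b6 62]
D1: mem[0x07..0x0b] <- [3a bc 94 53 c3]
D2: mem[0x03..0x06] <- [94 53 c3 08]
query mem[0x0b]=0xc3, mem[0x05]=0xc3, mem[0x20]=0xf8, mem[0x0a]=0x53, mem[0x10]=0xb6

MEM[0x0b,0x05,0x20,0x0a,0x10] = c3 c3 f8 53 b6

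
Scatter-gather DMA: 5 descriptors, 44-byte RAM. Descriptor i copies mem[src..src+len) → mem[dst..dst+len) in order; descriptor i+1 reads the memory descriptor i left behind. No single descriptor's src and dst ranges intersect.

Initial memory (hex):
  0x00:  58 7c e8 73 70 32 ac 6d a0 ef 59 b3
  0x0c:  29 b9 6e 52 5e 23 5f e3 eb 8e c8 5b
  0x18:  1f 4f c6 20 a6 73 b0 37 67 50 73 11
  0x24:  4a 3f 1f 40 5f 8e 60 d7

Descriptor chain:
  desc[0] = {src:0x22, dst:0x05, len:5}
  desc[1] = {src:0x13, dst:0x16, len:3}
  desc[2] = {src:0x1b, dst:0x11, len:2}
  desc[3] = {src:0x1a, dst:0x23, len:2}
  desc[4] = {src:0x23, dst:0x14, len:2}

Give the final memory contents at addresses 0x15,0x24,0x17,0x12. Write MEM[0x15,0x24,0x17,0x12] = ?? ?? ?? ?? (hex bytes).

[0] 0x22->0x05 len=5 : 73 11 4a 3f 1f
[1] 0x13->0x16 len=3 : e3 eb 8e
[2] 0x1b->0x11 len=2 : 20 a6
[3] 0x1a->0x23 len=2 : c6 20
[4] 0x23->0x14 len=2 : c6 20
query mem[0x15]=0x20, mem[0x24]=0x20, mem[0x17]=0xeb, mem[0x12]=0xa6

MEM[0x15,0x24,0x17,0x12] = 20 20 eb a6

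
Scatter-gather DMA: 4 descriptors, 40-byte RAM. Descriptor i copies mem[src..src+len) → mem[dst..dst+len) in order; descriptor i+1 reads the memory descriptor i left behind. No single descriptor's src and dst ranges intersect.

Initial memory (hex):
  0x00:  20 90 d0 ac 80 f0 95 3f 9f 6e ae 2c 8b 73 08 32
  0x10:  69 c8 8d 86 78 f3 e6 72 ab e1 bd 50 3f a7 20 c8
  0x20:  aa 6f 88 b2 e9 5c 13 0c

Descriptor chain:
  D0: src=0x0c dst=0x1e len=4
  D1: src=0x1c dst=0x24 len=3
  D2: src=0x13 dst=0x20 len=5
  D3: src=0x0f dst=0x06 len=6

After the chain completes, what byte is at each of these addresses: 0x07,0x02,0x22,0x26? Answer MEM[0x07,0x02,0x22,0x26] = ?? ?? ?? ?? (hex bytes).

[0] 0x0c->0x1e len=4 : 8b 73 08 32
[1] 0x1c->0x24 len=3 : 3f a7 8b
[2] 0x13->0x20 len=5 : 86 78 f3 e6 72
[3] 0x0f->0x06 len=6 : 32 69 c8 8d 86 78
query mem[0x07]=0x69, mem[0x02]=0xd0, mem[0x22]=0xf3, mem[0x26]=0x8b

MEM[0x07,0x02,0x22,0x26] = 69 d0 f3 8b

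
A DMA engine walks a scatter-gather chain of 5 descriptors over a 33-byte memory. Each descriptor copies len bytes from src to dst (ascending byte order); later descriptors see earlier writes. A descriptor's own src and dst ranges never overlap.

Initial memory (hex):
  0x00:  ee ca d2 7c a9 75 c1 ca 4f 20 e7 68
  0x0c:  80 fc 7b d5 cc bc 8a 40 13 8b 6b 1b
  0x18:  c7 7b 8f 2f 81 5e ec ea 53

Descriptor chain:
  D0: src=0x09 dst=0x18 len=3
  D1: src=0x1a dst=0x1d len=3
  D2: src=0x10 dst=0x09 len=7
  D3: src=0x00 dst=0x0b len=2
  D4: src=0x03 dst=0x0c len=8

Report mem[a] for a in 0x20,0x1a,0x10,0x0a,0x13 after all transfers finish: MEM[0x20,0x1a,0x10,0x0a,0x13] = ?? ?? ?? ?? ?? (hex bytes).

D0: mem[0x18..0x1a] <- [20 e7 68]
D1: mem[0x1d..0x1f] <- [68 2f 81]
D2: mem[0x09..0x0f] <- [cc bc 8a 40 13 8b 6b]
D3: mem[0x0b..0x0c] <- [ee ca]
D4: mem[0x0c..0x13] <- [7c a9 75 c1 ca 4f cc bc]
query mem[0x20]=0x53, mem[0x1a]=0x68, mem[0x10]=0xca, mem[0x0a]=0xbc, mem[0x13]=0xbc

MEM[0x20,0x1a,0x10,0x0a,0x13] = 53 68 ca bc bc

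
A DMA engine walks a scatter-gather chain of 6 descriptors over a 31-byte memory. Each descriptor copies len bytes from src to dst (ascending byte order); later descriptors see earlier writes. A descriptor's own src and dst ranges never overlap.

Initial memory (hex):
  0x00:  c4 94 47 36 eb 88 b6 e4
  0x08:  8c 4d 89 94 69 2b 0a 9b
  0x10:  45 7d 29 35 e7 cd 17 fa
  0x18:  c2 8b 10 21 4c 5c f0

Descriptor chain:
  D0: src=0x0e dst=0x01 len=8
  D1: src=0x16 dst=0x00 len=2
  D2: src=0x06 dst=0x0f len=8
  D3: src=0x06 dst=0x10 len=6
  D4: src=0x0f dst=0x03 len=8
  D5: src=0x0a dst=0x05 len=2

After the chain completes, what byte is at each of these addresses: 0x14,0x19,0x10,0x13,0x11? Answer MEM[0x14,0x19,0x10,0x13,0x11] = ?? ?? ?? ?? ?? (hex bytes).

#0 dst[0x01+8] := {0x0a,0x9b,0x45,0x7d,0x29,0x35,0xe7,0xcd}
#1 dst[0x00+2] := {0x17,0xfa}
#2 dst[0x0f+8] := {0x35,0xe7,0xcd,0x4d,0x89,0x94,0x69,0x2b}
#3 dst[0x10+6] := {0x35,0xe7,0xcd,0x4d,0x89,0x94}
#4 dst[0x03+8] := {0x35,0x35,0xe7,0xcd,0x4d,0x89,0x94,0x2b}
#5 dst[0x05+2] := {0x2b,0x94}
query mem[0x14]=0x89, mem[0x19]=0x8b, mem[0x10]=0x35, mem[0x13]=0x4d, mem[0x11]=0xe7

MEM[0x14,0x19,0x10,0x13,0x11] = 89 8b 35 4d e7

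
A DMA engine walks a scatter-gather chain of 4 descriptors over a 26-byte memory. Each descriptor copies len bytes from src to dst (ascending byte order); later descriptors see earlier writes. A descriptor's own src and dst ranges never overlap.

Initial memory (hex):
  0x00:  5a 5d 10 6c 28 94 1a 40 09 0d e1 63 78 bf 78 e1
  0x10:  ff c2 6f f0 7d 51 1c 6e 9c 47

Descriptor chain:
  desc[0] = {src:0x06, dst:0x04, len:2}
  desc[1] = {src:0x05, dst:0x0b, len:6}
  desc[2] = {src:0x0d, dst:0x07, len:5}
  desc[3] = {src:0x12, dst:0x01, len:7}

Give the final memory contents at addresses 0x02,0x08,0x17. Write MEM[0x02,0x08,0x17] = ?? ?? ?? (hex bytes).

MEM[0x02,0x08,0x17] = f0 09 6e

[0] 0x06->0x04 len=2 : 1a 40
[1] 0x05->0x0b len=6 : 40 1a 40 09 0d e1
[2] 0x0d->0x07 len=5 : 40 09 0d e1 c2
[3] 0x12->0x01 len=7 : 6f f0 7d 51 1c 6e 9c
query mem[0x02]=0xf0, mem[0x08]=0x09, mem[0x17]=0x6e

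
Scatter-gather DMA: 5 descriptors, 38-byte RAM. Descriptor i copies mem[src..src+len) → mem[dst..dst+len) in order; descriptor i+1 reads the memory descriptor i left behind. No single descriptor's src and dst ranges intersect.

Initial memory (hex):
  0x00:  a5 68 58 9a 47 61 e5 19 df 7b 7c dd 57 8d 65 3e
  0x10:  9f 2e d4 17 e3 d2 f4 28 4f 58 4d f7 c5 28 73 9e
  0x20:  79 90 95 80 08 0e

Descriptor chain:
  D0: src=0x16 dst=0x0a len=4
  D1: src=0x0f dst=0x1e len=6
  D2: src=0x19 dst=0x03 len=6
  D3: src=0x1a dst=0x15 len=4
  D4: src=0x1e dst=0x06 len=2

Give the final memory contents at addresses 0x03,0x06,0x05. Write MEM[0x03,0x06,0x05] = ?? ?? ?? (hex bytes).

D0: mem[0x0a..0x0d] <- [f4 28 4f 58]
D1: mem[0x1e..0x23] <- [3e 9f 2e d4 17 e3]
D2: mem[0x03..0x08] <- [58 4d f7 c5 28 3e]
D3: mem[0x15..0x18] <- [4d f7 c5 28]
D4: mem[0x06..0x07] <- [3e 9f]
query mem[0x03]=0x58, mem[0x06]=0x3e, mem[0x05]=0xf7

MEM[0x03,0x06,0x05] = 58 3e f7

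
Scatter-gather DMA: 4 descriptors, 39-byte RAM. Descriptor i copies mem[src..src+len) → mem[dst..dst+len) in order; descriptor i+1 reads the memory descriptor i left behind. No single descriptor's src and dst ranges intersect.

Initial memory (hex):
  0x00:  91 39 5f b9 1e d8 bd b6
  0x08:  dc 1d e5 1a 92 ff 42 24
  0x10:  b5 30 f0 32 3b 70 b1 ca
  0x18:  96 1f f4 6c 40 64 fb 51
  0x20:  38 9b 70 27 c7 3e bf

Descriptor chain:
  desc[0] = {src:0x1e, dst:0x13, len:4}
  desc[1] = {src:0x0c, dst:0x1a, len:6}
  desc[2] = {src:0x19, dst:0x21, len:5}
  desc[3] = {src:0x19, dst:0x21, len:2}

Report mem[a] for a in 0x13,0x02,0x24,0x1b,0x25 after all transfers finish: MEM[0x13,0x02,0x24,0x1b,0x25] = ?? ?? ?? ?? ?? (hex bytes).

MEM[0x13,0x02,0x24,0x1b,0x25] = fb 5f 42 ff 24

[0] 0x1e->0x13 len=4 : fb 51 38 9b
[1] 0x0c->0x1a len=6 : 92 ff 42 24 b5 30
[2] 0x19->0x21 len=5 : 1f 92 ff 42 24
[3] 0x19->0x21 len=2 : 1f 92
query mem[0x13]=0xfb, mem[0x02]=0x5f, mem[0x24]=0x42, mem[0x1b]=0xff, mem[0x25]=0x24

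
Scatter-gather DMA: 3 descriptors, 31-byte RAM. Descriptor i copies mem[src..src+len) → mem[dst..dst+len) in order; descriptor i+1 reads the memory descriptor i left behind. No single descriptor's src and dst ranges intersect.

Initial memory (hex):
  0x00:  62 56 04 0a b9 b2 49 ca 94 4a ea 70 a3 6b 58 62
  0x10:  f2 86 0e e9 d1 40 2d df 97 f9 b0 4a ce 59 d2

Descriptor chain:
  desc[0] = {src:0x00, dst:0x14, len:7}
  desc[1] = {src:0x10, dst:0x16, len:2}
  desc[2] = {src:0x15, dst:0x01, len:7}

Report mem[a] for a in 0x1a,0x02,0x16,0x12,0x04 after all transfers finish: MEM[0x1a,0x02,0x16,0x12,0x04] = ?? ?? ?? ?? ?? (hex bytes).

[0] 0x00->0x14 len=7 : 62 56 04 0a b9 b2 49
[1] 0x10->0x16 len=2 : f2 86
[2] 0x15->0x01 len=7 : 56 f2 86 b9 b2 49 4a
query mem[0x1a]=0x49, mem[0x02]=0xf2, mem[0x16]=0xf2, mem[0x12]=0x0e, mem[0x04]=0xb9

MEM[0x1a,0x02,0x16,0x12,0x04] = 49 f2 f2 0e b9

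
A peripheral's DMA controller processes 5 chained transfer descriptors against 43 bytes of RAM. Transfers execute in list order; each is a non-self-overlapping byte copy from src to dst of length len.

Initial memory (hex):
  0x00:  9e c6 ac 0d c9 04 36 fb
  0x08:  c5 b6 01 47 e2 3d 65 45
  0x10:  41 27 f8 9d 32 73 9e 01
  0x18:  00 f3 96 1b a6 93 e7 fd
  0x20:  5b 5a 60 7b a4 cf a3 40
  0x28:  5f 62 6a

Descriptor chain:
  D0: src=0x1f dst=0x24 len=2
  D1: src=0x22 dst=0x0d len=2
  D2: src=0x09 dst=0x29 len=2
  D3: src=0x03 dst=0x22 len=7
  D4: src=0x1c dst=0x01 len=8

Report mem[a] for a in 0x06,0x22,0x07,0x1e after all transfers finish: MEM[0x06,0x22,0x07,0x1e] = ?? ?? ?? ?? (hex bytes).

MEM[0x06,0x22,0x07,0x1e] = 5a 0d 0d e7

D0: mem[0x24..0x25] <- [fd 5b]
D1: mem[0x0d..0x0e] <- [60 7b]
D2: mem[0x29..0x2a] <- [b6 01]
D3: mem[0x22..0x28] <- [0d c9 04 36 fb c5 b6]
D4: mem[0x01..0x08] <- [a6 93 e7 fd 5b 5a 0d c9]
query mem[0x06]=0x5a, mem[0x22]=0x0d, mem[0x07]=0x0d, mem[0x1e]=0xe7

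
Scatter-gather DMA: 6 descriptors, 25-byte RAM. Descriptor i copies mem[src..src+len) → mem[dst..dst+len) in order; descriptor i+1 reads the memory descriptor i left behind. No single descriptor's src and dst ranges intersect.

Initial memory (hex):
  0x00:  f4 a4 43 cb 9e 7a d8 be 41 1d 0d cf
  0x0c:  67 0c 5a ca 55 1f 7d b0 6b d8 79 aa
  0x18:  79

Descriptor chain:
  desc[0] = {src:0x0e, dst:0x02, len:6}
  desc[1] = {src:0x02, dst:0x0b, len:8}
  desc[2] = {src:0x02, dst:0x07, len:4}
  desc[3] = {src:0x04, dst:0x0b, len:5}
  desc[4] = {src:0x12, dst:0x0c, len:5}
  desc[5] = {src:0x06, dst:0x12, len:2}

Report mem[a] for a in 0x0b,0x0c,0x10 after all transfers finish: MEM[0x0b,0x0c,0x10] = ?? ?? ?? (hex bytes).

MEM[0x0b,0x0c,0x10] = 55 1d 79

D0: mem[0x02..0x07] <- [5a ca 55 1f 7d b0]
D1: mem[0x0b..0x12] <- [5a ca 55 1f 7d b0 41 1d]
D2: mem[0x07..0x0a] <- [5a ca 55 1f]
D3: mem[0x0b..0x0f] <- [55 1f 7d 5a ca]
D4: mem[0x0c..0x10] <- [1d b0 6b d8 79]
D5: mem[0x12..0x13] <- [7d 5a]
query mem[0x0b]=0x55, mem[0x0c]=0x1d, mem[0x10]=0x79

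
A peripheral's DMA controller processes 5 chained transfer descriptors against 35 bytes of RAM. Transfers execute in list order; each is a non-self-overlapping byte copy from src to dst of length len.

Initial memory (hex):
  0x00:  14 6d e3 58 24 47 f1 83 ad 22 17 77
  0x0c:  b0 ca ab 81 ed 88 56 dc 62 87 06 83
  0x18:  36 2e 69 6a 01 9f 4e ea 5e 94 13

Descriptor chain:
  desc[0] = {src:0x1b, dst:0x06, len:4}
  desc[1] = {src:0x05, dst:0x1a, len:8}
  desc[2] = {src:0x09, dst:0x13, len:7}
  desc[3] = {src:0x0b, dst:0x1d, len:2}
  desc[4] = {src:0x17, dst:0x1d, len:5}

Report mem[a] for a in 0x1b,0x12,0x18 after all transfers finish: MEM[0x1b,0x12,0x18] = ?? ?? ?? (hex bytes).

  after D0: wrote 4B at 0x06 = 6a019f4e
  after D1: wrote 8B at 0x1a = 476a019f4e1777b0
  after D2: wrote 7B at 0x13 = 4e1777b0caab81
  after D3: wrote 2B at 0x1d = 77b0
  after D4: wrote 5B at 0x1d = caab81476a
query mem[0x1b]=0x6a, mem[0x12]=0x56, mem[0x18]=0xab

MEM[0x1b,0x12,0x18] = 6a 56 ab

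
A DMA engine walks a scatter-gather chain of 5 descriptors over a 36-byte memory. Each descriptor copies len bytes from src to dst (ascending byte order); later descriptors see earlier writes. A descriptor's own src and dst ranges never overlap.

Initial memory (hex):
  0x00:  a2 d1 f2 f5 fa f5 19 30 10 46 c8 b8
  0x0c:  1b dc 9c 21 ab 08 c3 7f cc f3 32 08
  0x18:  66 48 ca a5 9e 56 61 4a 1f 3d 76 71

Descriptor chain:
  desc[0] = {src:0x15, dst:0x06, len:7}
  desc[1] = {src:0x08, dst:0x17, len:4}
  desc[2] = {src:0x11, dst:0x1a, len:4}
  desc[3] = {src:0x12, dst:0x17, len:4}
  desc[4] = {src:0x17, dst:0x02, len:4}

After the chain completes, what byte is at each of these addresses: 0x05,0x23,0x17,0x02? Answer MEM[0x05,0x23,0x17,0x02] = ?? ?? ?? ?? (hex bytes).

MEM[0x05,0x23,0x17,0x02] = f3 71 c3 c3

D0: mem[0x06..0x0c] <- [f3 32 08 66 48 ca a5]
D1: mem[0x17..0x1a] <- [08 66 48 ca]
D2: mem[0x1a..0x1d] <- [08 c3 7f cc]
D3: mem[0x17..0x1a] <- [c3 7f cc f3]
D4: mem[0x02..0x05] <- [c3 7f cc f3]
query mem[0x05]=0xf3, mem[0x23]=0x71, mem[0x17]=0xc3, mem[0x02]=0xc3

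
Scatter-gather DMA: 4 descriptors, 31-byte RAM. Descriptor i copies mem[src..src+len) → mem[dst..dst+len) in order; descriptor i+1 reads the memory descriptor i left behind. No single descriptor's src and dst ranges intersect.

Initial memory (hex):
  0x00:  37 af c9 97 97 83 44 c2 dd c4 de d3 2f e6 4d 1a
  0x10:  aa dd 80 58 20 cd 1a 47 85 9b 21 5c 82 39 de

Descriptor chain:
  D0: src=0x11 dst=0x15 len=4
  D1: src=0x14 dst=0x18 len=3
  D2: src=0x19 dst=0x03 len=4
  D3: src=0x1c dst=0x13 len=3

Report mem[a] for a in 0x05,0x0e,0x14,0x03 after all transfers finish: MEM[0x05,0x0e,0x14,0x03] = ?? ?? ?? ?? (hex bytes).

MEM[0x05,0x0e,0x14,0x03] = 5c 4d 39 dd

  after D0: wrote 4B at 0x15 = dd805820
  after D1: wrote 3B at 0x18 = 20dd80
  after D2: wrote 4B at 0x03 = dd805c82
  after D3: wrote 3B at 0x13 = 8239de
query mem[0x05]=0x5c, mem[0x0e]=0x4d, mem[0x14]=0x39, mem[0x03]=0xdd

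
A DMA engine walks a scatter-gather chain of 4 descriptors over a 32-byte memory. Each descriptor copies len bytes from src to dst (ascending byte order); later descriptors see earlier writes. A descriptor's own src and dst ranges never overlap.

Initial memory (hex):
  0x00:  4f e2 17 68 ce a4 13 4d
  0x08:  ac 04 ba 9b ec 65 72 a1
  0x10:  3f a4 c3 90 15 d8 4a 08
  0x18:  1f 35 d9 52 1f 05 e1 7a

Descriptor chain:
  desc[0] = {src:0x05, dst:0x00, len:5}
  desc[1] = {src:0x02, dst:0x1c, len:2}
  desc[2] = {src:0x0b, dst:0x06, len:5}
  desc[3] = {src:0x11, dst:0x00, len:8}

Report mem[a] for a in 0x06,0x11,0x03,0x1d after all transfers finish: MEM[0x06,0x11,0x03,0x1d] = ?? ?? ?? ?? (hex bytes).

#0 dst[0x00+5] := {0xa4,0x13,0x4d,0xac,0x04}
#1 dst[0x1c+2] := {0x4d,0xac}
#2 dst[0x06+5] := {0x9b,0xec,0x65,0x72,0xa1}
#3 dst[0x00+8] := {0xa4,0xc3,0x90,0x15,0xd8,0x4a,0x08,0x1f}
query mem[0x06]=0x08, mem[0x11]=0xa4, mem[0x03]=0x15, mem[0x1d]=0xac

MEM[0x06,0x11,0x03,0x1d] = 08 a4 15 ac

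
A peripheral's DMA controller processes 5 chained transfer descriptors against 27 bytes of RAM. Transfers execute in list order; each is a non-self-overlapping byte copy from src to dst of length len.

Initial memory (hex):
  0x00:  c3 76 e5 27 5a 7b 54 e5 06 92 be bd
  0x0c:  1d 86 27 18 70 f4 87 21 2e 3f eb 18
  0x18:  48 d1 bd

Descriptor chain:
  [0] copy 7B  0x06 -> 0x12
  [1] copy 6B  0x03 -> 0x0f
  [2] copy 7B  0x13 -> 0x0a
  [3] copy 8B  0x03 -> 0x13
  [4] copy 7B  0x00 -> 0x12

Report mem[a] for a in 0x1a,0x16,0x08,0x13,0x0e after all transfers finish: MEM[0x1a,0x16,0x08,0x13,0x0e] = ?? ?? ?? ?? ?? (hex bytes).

MEM[0x1a,0x16,0x08,0x13,0x0e] = e5 5a 06 76 bd

#0 dst[0x12+7] := {0x54,0xe5,0x06,0x92,0xbe,0xbd,0x1d}
#1 dst[0x0f+6] := {0x27,0x5a,0x7b,0x54,0xe5,0x06}
#2 dst[0x0a+7] := {0xe5,0x06,0x92,0xbe,0xbd,0x1d,0xd1}
#3 dst[0x13+8] := {0x27,0x5a,0x7b,0x54,0xe5,0x06,0x92,0xe5}
#4 dst[0x12+7] := {0xc3,0x76,0xe5,0x27,0x5a,0x7b,0x54}
query mem[0x1a]=0xe5, mem[0x16]=0x5a, mem[0x08]=0x06, mem[0x13]=0x76, mem[0x0e]=0xbd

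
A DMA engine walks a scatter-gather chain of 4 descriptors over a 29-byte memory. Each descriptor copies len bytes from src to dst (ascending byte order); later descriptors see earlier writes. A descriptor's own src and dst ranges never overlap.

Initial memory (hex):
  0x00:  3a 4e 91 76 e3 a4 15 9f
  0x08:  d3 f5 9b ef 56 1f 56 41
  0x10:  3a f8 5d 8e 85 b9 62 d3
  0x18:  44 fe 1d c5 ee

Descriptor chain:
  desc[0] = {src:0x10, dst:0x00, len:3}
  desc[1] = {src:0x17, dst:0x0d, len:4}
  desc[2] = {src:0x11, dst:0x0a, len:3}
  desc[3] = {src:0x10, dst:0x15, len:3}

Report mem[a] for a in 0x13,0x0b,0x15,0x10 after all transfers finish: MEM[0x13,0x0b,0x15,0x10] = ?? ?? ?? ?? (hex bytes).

  after D0: wrote 3B at 0x00 = 3af85d
  after D1: wrote 4B at 0x0d = d344fe1d
  after D2: wrote 3B at 0x0a = f85d8e
  after D3: wrote 3B at 0x15 = 1df85d
query mem[0x13]=0x8e, mem[0x0b]=0x5d, mem[0x15]=0x1d, mem[0x10]=0x1d

MEM[0x13,0x0b,0x15,0x10] = 8e 5d 1d 1d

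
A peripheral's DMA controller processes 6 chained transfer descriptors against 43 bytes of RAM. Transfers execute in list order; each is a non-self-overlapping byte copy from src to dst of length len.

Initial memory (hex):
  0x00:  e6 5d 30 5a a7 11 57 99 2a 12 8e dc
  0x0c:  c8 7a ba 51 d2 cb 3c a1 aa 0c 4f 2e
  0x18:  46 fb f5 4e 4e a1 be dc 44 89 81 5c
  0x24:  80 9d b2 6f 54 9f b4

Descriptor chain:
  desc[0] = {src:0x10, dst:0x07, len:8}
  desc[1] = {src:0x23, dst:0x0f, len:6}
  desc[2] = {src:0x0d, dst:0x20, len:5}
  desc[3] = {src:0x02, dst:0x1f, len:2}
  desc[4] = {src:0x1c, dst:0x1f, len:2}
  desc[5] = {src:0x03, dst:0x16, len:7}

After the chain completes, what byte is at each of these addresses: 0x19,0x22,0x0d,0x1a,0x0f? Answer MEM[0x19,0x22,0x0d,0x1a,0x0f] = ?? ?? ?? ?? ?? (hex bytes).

#0 dst[0x07+8] := {0xd2,0xcb,0x3c,0xa1,0xaa,0x0c,0x4f,0x2e}
#1 dst[0x0f+6] := {0x5c,0x80,0x9d,0xb2,0x6f,0x54}
#2 dst[0x20+5] := {0x4f,0x2e,0x5c,0x80,0x9d}
#3 dst[0x1f+2] := {0x30,0x5a}
#4 dst[0x1f+2] := {0x4e,0xa1}
#5 dst[0x16+7] := {0x5a,0xa7,0x11,0x57,0xd2,0xcb,0x3c}
query mem[0x19]=0x57, mem[0x22]=0x5c, mem[0x0d]=0x4f, mem[0x1a]=0xd2, mem[0x0f]=0x5c

MEM[0x19,0x22,0x0d,0x1a,0x0f] = 57 5c 4f d2 5c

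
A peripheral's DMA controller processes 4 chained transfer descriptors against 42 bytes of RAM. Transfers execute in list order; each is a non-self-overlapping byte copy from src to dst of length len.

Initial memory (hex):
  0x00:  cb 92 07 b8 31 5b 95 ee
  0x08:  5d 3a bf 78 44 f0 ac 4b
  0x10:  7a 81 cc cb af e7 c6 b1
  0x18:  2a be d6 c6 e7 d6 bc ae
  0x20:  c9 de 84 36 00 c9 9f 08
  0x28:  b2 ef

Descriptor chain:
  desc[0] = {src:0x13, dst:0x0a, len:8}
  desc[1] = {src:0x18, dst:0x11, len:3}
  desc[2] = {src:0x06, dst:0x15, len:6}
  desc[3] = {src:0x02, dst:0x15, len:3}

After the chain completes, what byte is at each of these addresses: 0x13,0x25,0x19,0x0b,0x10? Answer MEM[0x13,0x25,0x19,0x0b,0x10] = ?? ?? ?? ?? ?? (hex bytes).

  after D0: wrote 8B at 0x0a = cbafe7c6b12abed6
  after D1: wrote 3B at 0x11 = 2abed6
  after D2: wrote 6B at 0x15 = 95ee5d3acbaf
  after D3: wrote 3B at 0x15 = 07b831
query mem[0x13]=0xd6, mem[0x25]=0xc9, mem[0x19]=0xcb, mem[0x0b]=0xaf, mem[0x10]=0xbe

MEM[0x13,0x25,0x19,0x0b,0x10] = d6 c9 cb af be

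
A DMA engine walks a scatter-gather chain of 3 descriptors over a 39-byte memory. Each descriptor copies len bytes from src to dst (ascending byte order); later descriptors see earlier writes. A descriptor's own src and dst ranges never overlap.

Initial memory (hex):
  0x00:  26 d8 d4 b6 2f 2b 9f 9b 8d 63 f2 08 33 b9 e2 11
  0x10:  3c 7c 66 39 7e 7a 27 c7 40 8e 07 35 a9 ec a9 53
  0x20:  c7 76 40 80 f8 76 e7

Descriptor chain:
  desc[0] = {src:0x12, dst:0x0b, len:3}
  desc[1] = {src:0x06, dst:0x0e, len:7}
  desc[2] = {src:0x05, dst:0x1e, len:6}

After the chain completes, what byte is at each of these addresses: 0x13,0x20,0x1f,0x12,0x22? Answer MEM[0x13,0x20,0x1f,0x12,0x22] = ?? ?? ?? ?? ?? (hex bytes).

MEM[0x13,0x20,0x1f,0x12,0x22] = 66 9b 9f f2 63

D0: mem[0x0b..0x0d] <- [66 39 7e]
D1: mem[0x0e..0x14] <- [9f 9b 8d 63 f2 66 39]
D2: mem[0x1e..0x23] <- [2b 9f 9b 8d 63 f2]
query mem[0x13]=0x66, mem[0x20]=0x9b, mem[0x1f]=0x9f, mem[0x12]=0xf2, mem[0x22]=0x63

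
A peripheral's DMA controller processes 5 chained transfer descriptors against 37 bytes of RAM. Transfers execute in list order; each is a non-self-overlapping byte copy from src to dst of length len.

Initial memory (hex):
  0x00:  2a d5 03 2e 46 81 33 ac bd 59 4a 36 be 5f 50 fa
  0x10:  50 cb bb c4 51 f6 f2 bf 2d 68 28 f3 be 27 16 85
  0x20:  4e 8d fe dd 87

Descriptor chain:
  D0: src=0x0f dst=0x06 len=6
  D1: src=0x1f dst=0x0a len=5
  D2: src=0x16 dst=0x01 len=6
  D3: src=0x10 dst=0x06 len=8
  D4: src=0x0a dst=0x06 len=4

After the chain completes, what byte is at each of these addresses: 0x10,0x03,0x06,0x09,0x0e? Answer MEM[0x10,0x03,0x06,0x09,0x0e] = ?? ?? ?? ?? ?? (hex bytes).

MEM[0x10,0x03,0x06,0x09,0x0e] = 50 2d 51 bf dd

[0] 0x0f->0x06 len=6 : fa 50 cb bb c4 51
[1] 0x1f->0x0a len=5 : 85 4e 8d fe dd
[2] 0x16->0x01 len=6 : f2 bf 2d 68 28 f3
[3] 0x10->0x06 len=8 : 50 cb bb c4 51 f6 f2 bf
[4] 0x0a->0x06 len=4 : 51 f6 f2 bf
query mem[0x10]=0x50, mem[0x03]=0x2d, mem[0x06]=0x51, mem[0x09]=0xbf, mem[0x0e]=0xdd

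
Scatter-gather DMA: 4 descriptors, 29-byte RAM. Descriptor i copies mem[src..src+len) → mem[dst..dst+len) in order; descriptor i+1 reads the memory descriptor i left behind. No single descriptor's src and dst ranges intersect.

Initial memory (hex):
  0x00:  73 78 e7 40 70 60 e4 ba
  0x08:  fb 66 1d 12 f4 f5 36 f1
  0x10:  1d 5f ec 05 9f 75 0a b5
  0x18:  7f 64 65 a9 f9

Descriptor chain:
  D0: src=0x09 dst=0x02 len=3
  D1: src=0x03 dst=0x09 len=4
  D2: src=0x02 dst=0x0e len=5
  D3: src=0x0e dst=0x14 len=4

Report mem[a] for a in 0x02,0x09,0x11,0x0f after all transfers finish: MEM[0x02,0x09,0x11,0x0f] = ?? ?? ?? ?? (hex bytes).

MEM[0x02,0x09,0x11,0x0f] = 66 1d 60 1d

  after D0: wrote 3B at 0x02 = 661d12
  after D1: wrote 4B at 0x09 = 1d1260e4
  after D2: wrote 5B at 0x0e = 661d1260e4
  after D3: wrote 4B at 0x14 = 661d1260
query mem[0x02]=0x66, mem[0x09]=0x1d, mem[0x11]=0x60, mem[0x0f]=0x1d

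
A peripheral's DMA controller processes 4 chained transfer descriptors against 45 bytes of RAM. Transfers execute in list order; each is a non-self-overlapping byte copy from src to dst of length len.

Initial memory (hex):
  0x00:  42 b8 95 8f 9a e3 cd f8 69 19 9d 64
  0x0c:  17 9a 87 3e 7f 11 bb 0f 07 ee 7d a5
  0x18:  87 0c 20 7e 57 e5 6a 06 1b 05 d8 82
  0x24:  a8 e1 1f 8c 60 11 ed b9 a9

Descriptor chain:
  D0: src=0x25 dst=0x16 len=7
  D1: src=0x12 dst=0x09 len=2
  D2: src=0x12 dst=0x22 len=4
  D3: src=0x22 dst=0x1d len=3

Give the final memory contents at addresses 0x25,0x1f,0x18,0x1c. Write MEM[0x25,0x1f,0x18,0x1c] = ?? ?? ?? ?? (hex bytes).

D0: mem[0x16..0x1c] <- [e1 1f 8c 60 11 ed b9]
D1: mem[0x09..0x0a] <- [bb 0f]
D2: mem[0x22..0x25] <- [bb 0f 07 ee]
D3: mem[0x1d..0x1f] <- [bb 0f 07]
query mem[0x25]=0xee, mem[0x1f]=0x07, mem[0x18]=0x8c, mem[0x1c]=0xb9

MEM[0x25,0x1f,0x18,0x1c] = ee 07 8c b9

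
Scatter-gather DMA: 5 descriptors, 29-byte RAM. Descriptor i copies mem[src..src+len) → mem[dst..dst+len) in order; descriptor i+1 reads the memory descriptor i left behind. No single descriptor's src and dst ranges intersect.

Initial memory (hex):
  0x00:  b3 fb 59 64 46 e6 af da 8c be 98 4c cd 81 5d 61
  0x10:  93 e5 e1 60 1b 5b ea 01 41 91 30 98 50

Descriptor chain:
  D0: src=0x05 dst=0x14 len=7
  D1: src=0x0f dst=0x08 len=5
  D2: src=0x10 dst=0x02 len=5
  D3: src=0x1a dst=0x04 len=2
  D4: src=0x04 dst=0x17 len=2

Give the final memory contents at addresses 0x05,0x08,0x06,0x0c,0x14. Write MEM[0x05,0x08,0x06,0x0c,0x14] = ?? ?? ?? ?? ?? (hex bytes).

D0: mem[0x14..0x1a] <- [e6 af da 8c be 98 4c]
D1: mem[0x08..0x0c] <- [61 93 e5 e1 60]
D2: mem[0x02..0x06] <- [93 e5 e1 60 e6]
D3: mem[0x04..0x05] <- [4c 98]
D4: mem[0x17..0x18] <- [4c 98]
query mem[0x05]=0x98, mem[0x08]=0x61, mem[0x06]=0xe6, mem[0x0c]=0x60, mem[0x14]=0xe6

MEM[0x05,0x08,0x06,0x0c,0x14] = 98 61 e6 60 e6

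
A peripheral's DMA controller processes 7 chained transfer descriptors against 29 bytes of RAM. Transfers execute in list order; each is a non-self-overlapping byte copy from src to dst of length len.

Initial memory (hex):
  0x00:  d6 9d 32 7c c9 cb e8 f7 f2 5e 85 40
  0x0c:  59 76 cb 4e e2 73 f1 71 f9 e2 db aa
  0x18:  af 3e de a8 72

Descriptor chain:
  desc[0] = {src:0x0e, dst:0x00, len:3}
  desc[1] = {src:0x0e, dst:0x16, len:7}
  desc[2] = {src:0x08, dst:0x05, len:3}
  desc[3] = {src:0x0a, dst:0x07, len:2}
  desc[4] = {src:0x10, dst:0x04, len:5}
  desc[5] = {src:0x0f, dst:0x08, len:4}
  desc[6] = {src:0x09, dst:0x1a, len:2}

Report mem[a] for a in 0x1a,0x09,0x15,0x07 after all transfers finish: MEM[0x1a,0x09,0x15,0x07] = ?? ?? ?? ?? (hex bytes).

MEM[0x1a,0x09,0x15,0x07] = e2 e2 e2 71

#0 dst[0x00+3] := {0xcb,0x4e,0xe2}
#1 dst[0x16+7] := {0xcb,0x4e,0xe2,0x73,0xf1,0x71,0xf9}
#2 dst[0x05+3] := {0xf2,0x5e,0x85}
#3 dst[0x07+2] := {0x85,0x40}
#4 dst[0x04+5] := {0xe2,0x73,0xf1,0x71,0xf9}
#5 dst[0x08+4] := {0x4e,0xe2,0x73,0xf1}
#6 dst[0x1a+2] := {0xe2,0x73}
query mem[0x1a]=0xe2, mem[0x09]=0xe2, mem[0x15]=0xe2, mem[0x07]=0x71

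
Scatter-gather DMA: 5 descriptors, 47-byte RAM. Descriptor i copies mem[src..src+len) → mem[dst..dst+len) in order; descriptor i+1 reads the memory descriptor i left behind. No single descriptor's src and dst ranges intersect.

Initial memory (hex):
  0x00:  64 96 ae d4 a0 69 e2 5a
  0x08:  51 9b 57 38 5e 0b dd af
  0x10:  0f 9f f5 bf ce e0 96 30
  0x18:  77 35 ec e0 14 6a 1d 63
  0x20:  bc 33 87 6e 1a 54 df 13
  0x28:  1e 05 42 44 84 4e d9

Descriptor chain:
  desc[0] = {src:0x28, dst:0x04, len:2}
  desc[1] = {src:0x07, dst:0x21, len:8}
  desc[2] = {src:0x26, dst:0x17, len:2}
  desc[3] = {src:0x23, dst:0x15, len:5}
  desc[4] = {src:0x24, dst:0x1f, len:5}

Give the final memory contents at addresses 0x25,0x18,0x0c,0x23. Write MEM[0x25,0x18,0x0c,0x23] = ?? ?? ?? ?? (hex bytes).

#0 dst[0x04+2] := {0x1e,0x05}
#1 dst[0x21+8] := {0x5a,0x51,0x9b,0x57,0x38,0x5e,0x0b,0xdd}
#2 dst[0x17+2] := {0x5e,0x0b}
#3 dst[0x15+5] := {0x9b,0x57,0x38,0x5e,0x0b}
#4 dst[0x1f+5] := {0x57,0x38,0x5e,0x0b,0xdd}
query mem[0x25]=0x38, mem[0x18]=0x5e, mem[0x0c]=0x5e, mem[0x23]=0xdd

MEM[0x25,0x18,0x0c,0x23] = 38 5e 5e dd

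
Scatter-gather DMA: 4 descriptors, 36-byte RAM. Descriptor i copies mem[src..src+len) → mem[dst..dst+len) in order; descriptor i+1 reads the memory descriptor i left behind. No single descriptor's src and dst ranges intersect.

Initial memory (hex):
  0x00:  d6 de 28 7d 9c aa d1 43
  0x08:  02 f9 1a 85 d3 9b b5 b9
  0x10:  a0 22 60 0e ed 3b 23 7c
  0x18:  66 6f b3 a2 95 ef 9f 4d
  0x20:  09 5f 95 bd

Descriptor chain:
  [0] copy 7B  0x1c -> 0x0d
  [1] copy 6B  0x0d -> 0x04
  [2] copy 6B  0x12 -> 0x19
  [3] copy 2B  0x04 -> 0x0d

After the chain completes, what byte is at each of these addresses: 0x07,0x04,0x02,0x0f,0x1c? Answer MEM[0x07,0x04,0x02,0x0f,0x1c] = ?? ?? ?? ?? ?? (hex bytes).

MEM[0x07,0x04,0x02,0x0f,0x1c] = 4d 95 28 9f 3b

#0 dst[0x0d+7] := {0x95,0xef,0x9f,0x4d,0x09,0x5f,0x95}
#1 dst[0x04+6] := {0x95,0xef,0x9f,0x4d,0x09,0x5f}
#2 dst[0x19+6] := {0x5f,0x95,0xed,0x3b,0x23,0x7c}
#3 dst[0x0d+2] := {0x95,0xef}
query mem[0x07]=0x4d, mem[0x04]=0x95, mem[0x02]=0x28, mem[0x0f]=0x9f, mem[0x1c]=0x3b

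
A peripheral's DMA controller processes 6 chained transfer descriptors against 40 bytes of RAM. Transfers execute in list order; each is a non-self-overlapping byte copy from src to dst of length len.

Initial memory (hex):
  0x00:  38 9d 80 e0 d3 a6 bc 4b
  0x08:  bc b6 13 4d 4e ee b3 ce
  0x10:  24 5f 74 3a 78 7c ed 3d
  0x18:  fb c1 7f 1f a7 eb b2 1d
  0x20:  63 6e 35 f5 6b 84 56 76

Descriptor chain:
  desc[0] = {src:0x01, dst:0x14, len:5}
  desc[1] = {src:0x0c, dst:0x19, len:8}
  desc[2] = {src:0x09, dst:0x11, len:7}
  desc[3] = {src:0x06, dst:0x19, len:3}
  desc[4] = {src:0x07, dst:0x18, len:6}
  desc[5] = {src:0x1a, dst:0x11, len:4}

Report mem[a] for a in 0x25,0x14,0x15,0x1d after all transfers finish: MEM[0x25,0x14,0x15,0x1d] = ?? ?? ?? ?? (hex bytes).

MEM[0x25,0x14,0x15,0x1d] = 84 4e ee 4e

#0 dst[0x14+5] := {0x9d,0x80,0xe0,0xd3,0xa6}
#1 dst[0x19+8] := {0x4e,0xee,0xb3,0xce,0x24,0x5f,0x74,0x3a}
#2 dst[0x11+7] := {0xb6,0x13,0x4d,0x4e,0xee,0xb3,0xce}
#3 dst[0x19+3] := {0xbc,0x4b,0xbc}
#4 dst[0x18+6] := {0x4b,0xbc,0xb6,0x13,0x4d,0x4e}
#5 dst[0x11+4] := {0xb6,0x13,0x4d,0x4e}
query mem[0x25]=0x84, mem[0x14]=0x4e, mem[0x15]=0xee, mem[0x1d]=0x4e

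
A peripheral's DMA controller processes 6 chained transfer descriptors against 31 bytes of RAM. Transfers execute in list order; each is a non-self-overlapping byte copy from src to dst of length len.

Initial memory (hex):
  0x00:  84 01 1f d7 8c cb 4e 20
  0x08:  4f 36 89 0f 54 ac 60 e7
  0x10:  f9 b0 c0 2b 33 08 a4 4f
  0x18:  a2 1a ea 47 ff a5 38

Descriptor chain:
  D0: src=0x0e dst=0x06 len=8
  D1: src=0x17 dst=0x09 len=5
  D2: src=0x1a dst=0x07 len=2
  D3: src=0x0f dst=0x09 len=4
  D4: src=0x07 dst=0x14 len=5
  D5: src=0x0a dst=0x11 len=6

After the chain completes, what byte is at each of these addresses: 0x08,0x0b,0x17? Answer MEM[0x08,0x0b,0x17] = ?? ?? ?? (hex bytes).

MEM[0x08,0x0b,0x17] = 47 b0 f9

[0] 0x0e->0x06 len=8 : 60 e7 f9 b0 c0 2b 33 08
[1] 0x17->0x09 len=5 : 4f a2 1a ea 47
[2] 0x1a->0x07 len=2 : ea 47
[3] 0x0f->0x09 len=4 : e7 f9 b0 c0
[4] 0x07->0x14 len=5 : ea 47 e7 f9 b0
[5] 0x0a->0x11 len=6 : f9 b0 c0 47 60 e7
query mem[0x08]=0x47, mem[0x0b]=0xb0, mem[0x17]=0xf9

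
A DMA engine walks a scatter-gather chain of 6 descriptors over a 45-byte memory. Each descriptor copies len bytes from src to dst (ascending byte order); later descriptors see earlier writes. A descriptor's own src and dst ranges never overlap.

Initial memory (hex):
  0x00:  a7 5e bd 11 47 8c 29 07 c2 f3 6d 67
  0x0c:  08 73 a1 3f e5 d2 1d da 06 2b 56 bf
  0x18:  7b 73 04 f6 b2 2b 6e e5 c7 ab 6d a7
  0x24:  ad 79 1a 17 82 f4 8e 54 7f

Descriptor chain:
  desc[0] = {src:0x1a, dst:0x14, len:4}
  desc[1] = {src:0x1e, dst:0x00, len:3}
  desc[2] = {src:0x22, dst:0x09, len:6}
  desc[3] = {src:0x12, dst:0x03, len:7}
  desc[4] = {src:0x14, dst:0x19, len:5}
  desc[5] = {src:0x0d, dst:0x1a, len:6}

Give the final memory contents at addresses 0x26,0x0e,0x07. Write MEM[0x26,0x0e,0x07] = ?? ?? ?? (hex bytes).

MEM[0x26,0x0e,0x07] = 1a 17 b2

  after D0: wrote 4B at 0x14 = 04f6b22b
  after D1: wrote 3B at 0x00 = 6ee5c7
  after D2: wrote 6B at 0x09 = 6da7ad791a17
  after D3: wrote 7B at 0x03 = 1dda04f6b22b7b
  after D4: wrote 5B at 0x19 = 04f6b22b7b
  after D5: wrote 6B at 0x1a = 1a173fe5d21d
query mem[0x26]=0x1a, mem[0x0e]=0x17, mem[0x07]=0xb2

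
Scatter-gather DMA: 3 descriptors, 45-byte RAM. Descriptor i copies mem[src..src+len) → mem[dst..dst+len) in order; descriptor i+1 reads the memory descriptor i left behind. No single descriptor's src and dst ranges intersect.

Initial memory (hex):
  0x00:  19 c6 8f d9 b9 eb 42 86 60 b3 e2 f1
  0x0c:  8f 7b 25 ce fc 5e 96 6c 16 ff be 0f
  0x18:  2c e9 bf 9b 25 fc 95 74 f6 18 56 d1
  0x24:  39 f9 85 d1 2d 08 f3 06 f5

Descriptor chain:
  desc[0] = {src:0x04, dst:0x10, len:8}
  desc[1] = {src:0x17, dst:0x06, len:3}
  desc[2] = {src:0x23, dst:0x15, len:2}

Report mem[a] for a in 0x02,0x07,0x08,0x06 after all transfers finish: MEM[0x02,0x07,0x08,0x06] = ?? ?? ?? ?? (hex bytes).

MEM[0x02,0x07,0x08,0x06] = 8f 2c e9 f1

D0: mem[0x10..0x17] <- [b9 eb 42 86 60 b3 e2 f1]
D1: mem[0x06..0x08] <- [f1 2c e9]
D2: mem[0x15..0x16] <- [d1 39]
query mem[0x02]=0x8f, mem[0x07]=0x2c, mem[0x08]=0xe9, mem[0x06]=0xf1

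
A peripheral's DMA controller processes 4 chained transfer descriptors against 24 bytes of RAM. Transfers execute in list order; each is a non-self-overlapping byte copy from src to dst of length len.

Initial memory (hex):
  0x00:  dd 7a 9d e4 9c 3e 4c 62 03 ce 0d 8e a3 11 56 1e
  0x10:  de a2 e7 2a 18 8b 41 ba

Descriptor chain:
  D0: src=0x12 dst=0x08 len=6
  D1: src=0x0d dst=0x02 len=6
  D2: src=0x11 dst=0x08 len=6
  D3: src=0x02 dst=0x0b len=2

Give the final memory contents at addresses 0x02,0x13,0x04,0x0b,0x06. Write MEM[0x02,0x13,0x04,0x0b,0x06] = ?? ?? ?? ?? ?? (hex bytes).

  after D0: wrote 6B at 0x08 = e72a188b41ba
  after D1: wrote 6B at 0x02 = ba561edea2e7
  after D2: wrote 6B at 0x08 = a2e72a188b41
  after D3: wrote 2B at 0x0b = ba56
query mem[0x02]=0xba, mem[0x13]=0x2a, mem[0x04]=0x1e, mem[0x0b]=0xba, mem[0x06]=0xa2

MEM[0x02,0x13,0x04,0x0b,0x06] = ba 2a 1e ba a2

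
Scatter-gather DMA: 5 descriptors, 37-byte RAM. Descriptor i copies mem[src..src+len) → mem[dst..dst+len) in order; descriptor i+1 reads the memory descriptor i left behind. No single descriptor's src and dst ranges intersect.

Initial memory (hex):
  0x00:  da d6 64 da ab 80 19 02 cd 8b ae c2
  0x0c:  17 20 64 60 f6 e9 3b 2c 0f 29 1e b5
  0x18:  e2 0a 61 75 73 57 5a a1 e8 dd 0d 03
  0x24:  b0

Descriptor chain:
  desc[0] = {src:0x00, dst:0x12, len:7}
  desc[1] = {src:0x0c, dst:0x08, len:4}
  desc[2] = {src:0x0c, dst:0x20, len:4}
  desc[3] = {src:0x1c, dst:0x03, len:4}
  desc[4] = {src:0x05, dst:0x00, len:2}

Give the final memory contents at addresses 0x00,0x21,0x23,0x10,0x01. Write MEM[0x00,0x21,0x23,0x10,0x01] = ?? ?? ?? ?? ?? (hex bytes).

[0] 0x00->0x12 len=7 : da d6 64 da ab 80 19
[1] 0x0c->0x08 len=4 : 17 20 64 60
[2] 0x0c->0x20 len=4 : 17 20 64 60
[3] 0x1c->0x03 len=4 : 73 57 5a a1
[4] 0x05->0x00 len=2 : 5a a1
query mem[0x00]=0x5a, mem[0x21]=0x20, mem[0x23]=0x60, mem[0x10]=0xf6, mem[0x01]=0xa1

MEM[0x00,0x21,0x23,0x10,0x01] = 5a 20 60 f6 a1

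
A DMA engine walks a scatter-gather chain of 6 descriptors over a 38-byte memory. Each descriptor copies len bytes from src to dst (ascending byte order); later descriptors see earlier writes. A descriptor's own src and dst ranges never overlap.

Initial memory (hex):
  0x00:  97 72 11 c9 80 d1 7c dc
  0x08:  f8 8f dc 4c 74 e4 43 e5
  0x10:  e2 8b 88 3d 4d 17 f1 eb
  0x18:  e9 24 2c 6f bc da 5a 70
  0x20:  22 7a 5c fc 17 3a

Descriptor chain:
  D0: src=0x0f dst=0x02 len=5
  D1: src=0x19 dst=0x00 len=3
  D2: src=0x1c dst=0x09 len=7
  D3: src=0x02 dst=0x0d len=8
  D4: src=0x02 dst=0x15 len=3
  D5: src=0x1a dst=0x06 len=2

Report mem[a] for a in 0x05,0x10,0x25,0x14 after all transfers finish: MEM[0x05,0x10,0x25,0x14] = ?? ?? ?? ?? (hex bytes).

#0 dst[0x02+5] := {0xe5,0xe2,0x8b,0x88,0x3d}
#1 dst[0x00+3] := {0x24,0x2c,0x6f}
#2 dst[0x09+7] := {0xbc,0xda,0x5a,0x70,0x22,0x7a,0x5c}
#3 dst[0x0d+8] := {0x6f,0xe2,0x8b,0x88,0x3d,0xdc,0xf8,0xbc}
#4 dst[0x15+3] := {0x6f,0xe2,0x8b}
#5 dst[0x06+2] := {0x2c,0x6f}
query mem[0x05]=0x88, mem[0x10]=0x88, mem[0x25]=0x3a, mem[0x14]=0xbc

MEM[0x05,0x10,0x25,0x14] = 88 88 3a bc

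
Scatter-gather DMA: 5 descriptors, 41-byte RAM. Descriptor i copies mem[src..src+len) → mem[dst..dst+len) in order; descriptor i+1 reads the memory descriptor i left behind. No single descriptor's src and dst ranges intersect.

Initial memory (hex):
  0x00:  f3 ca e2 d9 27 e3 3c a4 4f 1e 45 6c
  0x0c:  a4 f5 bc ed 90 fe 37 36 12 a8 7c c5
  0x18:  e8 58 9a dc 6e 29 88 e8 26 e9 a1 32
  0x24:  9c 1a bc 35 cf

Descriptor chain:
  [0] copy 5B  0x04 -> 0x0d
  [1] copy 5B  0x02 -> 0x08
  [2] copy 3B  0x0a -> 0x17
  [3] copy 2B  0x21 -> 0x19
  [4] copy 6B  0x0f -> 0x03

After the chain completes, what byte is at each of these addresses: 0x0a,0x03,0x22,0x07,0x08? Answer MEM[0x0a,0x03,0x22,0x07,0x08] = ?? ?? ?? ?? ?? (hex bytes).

MEM[0x0a,0x03,0x22,0x07,0x08] = 27 3c a1 36 12

[0] 0x04->0x0d len=5 : 27 e3 3c a4 4f
[1] 0x02->0x08 len=5 : e2 d9 27 e3 3c
[2] 0x0a->0x17 len=3 : 27 e3 3c
[3] 0x21->0x19 len=2 : e9 a1
[4] 0x0f->0x03 len=6 : 3c a4 4f 37 36 12
query mem[0x0a]=0x27, mem[0x03]=0x3c, mem[0x22]=0xa1, mem[0x07]=0x36, mem[0x08]=0x12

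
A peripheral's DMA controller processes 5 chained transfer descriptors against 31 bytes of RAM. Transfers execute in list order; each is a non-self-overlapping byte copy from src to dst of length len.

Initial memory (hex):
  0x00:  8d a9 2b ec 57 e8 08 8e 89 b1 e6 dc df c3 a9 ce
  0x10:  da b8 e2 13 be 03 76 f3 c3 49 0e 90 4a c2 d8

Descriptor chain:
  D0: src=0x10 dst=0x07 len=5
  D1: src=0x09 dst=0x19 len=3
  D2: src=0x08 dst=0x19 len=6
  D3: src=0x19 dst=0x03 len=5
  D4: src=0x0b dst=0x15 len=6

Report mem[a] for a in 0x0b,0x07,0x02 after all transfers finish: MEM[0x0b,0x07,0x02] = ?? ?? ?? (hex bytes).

#0 dst[0x07+5] := {0xda,0xb8,0xe2,0x13,0xbe}
#1 dst[0x19+3] := {0xe2,0x13,0xbe}
#2 dst[0x19+6] := {0xb8,0xe2,0x13,0xbe,0xdf,0xc3}
#3 dst[0x03+5] := {0xb8,0xe2,0x13,0xbe,0xdf}
#4 dst[0x15+6] := {0xbe,0xdf,0xc3,0xa9,0xce,0xda}
query mem[0x0b]=0xbe, mem[0x07]=0xdf, mem[0x02]=0x2b

MEM[0x0b,0x07,0x02] = be df 2b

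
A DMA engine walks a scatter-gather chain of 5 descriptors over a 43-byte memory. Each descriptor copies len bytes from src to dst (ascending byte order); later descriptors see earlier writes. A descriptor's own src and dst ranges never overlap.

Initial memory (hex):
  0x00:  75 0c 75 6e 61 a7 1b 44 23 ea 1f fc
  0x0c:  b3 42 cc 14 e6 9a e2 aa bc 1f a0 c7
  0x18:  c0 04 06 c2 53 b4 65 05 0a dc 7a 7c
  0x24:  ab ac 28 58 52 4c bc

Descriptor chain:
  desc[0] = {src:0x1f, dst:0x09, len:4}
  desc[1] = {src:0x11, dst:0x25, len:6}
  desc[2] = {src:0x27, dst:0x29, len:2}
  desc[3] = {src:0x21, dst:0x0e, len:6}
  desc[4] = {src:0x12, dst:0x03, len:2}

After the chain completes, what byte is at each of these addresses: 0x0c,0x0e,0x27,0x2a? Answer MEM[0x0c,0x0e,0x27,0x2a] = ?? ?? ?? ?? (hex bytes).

MEM[0x0c,0x0e,0x27,0x2a] = 7a dc aa bc

[0] 0x1f->0x09 len=4 : 05 0a dc 7a
[1] 0x11->0x25 len=6 : 9a e2 aa bc 1f a0
[2] 0x27->0x29 len=2 : aa bc
[3] 0x21->0x0e len=6 : dc 7a 7c ab 9a e2
[4] 0x12->0x03 len=2 : 9a e2
query mem[0x0c]=0x7a, mem[0x0e]=0xdc, mem[0x27]=0xaa, mem[0x2a]=0xbc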